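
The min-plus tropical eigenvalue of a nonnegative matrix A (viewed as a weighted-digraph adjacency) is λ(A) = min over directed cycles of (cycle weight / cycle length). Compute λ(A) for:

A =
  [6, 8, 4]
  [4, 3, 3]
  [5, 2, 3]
λ(A) = 5/2

Enumerate directed cycles and compute their means (weight / length). Sample:
  cycle 0 → 0: weight = 6, length = 1, mean = 6/1 ≈ 6.000
  cycle 1 → 1: weight = 3, length = 1, mean = 3/1 ≈ 3.000
  cycle 2 → 2: weight = 3, length = 1, mean = 3/1 ≈ 3.000
  cycle 0 → 1 → 0: weight = 12, length = 2, mean = 12/2 ≈ 6.000
  cycle 0 → 2 → 0: weight = 9, length = 2, mean = 9/2 ≈ 4.500
  cycle 1 → 0 → 1: weight = 12, length = 2, mean = 12/2 ≈ 6.000
Minimum mean = 2.500, attained e.g. along the cycle 1 → 2 → 1 with weight 5 and length 2. So λ(A) = 5/2 = 5/2.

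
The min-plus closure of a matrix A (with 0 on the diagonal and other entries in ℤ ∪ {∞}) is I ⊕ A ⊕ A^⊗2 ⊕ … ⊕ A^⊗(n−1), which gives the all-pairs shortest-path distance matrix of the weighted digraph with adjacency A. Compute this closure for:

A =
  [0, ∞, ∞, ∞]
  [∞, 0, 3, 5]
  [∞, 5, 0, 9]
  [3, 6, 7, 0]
Closure =
  [0, ∞, ∞, ∞]
  [8, 0, 3, 5]
  [12, 5, 0, 9]
  [3, 6, 7, 0]

This is the Floyd-Warshall all-pairs shortest-path computation. For each intermediate vertex k = 0, 1, …, 3, update dist[i][j] ← min(dist[i][j], dist[i][k] + dist[k][j]). The final matrix gives, for each (i, j), the minimum total weight of any directed path from i to j (possibly empty when i = j).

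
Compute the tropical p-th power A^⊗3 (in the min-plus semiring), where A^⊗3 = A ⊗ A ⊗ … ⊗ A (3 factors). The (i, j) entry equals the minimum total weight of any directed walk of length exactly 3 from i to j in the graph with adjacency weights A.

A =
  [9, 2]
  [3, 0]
A^⊗3 =
  [5, 2]
  [3, 0]

Each entry (A^⊗3)_ij equals the minimum over all length-3 walks i = v_0 → v_1 → … → v_3 = j of Σ_t A[v_t][v_{t+1}]. For example, for (i, j) = (0, 1) we minimise over 4 possible intermediate vertex sequences; the minimum is 2, attained along the walk 0 → 1 → 1 → 1.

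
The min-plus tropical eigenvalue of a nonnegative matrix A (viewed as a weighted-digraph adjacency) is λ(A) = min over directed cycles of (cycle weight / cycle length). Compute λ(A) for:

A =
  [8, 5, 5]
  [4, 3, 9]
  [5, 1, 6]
λ(A) = 3

Enumerate directed cycles and compute their means (weight / length). Sample:
  cycle 0 → 0: weight = 8, length = 1, mean = 8/1 ≈ 8.000
  cycle 1 → 1: weight = 3, length = 1, mean = 3/1 ≈ 3.000
  cycle 2 → 2: weight = 6, length = 1, mean = 6/1 ≈ 6.000
  cycle 0 → 1 → 0: weight = 9, length = 2, mean = 9/2 ≈ 4.500
  cycle 0 → 2 → 0: weight = 10, length = 2, mean = 10/2 ≈ 5.000
  cycle 1 → 0 → 1: weight = 9, length = 2, mean = 9/2 ≈ 4.500
Minimum mean = 3.000, attained e.g. along the cycle 1 → 1 with weight 3 and length 1. So λ(A) = 3/1 = 3.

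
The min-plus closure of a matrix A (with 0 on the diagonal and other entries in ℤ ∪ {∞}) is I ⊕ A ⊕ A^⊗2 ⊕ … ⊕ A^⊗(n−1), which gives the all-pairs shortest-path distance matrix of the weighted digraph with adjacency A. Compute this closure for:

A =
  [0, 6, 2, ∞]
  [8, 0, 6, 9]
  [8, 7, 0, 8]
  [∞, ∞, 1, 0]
Closure =
  [0, 6, 2, 10]
  [8, 0, 6, 9]
  [8, 7, 0, 8]
  [9, 8, 1, 0]

This is the Floyd-Warshall all-pairs shortest-path computation. For each intermediate vertex k = 0, 1, …, 3, update dist[i][j] ← min(dist[i][j], dist[i][k] + dist[k][j]). The final matrix gives, for each (i, j), the minimum total weight of any directed path from i to j (possibly empty when i = j).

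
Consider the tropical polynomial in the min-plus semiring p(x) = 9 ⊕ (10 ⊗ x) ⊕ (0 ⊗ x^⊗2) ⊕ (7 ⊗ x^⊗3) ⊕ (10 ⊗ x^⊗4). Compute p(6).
p(6) = 9

A tropical monomial a ⊗ x^⊗i evaluates to a + i · x. Evaluating each term at x = 6:
  Term 0 contributes 9 + 0 · 6 = 9
  Term 1 contributes 10 + 1 · 6 = 16
  Term 2 contributes 0 + 2 · 6 = 12
  Term 3 contributes 7 + 3 · 6 = 25
  Term 4 contributes 10 + 4 · 6 = 34
p(6) = ⊕ of these = min[9, 16, 12, 25, 34] = 9.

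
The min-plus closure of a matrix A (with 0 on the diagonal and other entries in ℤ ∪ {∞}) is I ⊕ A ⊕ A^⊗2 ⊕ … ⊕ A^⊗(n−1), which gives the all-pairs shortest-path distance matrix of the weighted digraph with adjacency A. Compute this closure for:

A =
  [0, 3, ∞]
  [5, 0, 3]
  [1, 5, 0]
Closure =
  [0, 3, 6]
  [4, 0, 3]
  [1, 4, 0]

This is the Floyd-Warshall all-pairs shortest-path computation. For each intermediate vertex k = 0, 1, …, 2, update dist[i][j] ← min(dist[i][j], dist[i][k] + dist[k][j]). The final matrix gives, for each (i, j), the minimum total weight of any directed path from i to j (possibly empty when i = j).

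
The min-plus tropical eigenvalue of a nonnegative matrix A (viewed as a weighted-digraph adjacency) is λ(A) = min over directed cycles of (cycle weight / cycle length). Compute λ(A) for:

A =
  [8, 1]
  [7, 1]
λ(A) = 1

Enumerate directed cycles and compute their means (weight / length). Sample:
  cycle 0 → 0: weight = 8, length = 1, mean = 8/1 ≈ 8.000
  cycle 1 → 1: weight = 1, length = 1, mean = 1/1 ≈ 1.000
  cycle 0 → 1 → 0: weight = 8, length = 2, mean = 8/2 ≈ 4.000
  cycle 1 → 0 → 1: weight = 8, length = 2, mean = 8/2 ≈ 4.000
Minimum mean = 1.000, attained e.g. along the cycle 1 → 1 with weight 1 and length 1. So λ(A) = 1/1 = 1.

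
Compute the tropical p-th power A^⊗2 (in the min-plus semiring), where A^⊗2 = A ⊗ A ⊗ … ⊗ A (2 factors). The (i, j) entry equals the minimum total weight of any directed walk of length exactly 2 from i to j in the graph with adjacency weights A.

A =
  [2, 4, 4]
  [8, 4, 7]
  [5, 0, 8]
A^⊗2 =
  [4, 4, 6]
  [10, 7, 11]
  [7, 4, 7]

Each entry (A^⊗2)_ij equals the minimum over all length-2 walks i = v_0 → v_1 → … → v_2 = j of Σ_t A[v_t][v_{t+1}]. For example, for (i, j) = (0, 2) we minimise over 3 possible intermediate vertex sequences; the minimum is 6, attained along the walk 0 → 0 → 2.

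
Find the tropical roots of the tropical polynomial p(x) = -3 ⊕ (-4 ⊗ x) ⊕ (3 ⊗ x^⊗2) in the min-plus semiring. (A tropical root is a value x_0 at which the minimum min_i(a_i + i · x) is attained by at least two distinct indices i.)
Roots: {-7, 1}

Each tropical root is a break point of the lower envelope of the lines y = a_i + i · x (there are 3 lines, with slopes 0, 1, ..., 2). Only the lines that attain the minimum somewhere contribute to roots; other lines are dominated. Here the surviving (envelope) indices are i = 2, i = 1, i = 0.
Intersections between consecutive envelope lines give the roots: for adjacent envelope indices i < j the intersection is x = (a_i − a_j) / (j − i). Reading off the sorted break points: {-7, 1}.
Verification: at each break x_0, at least two indices attain the minimum of min_i(a_i + i · x_0).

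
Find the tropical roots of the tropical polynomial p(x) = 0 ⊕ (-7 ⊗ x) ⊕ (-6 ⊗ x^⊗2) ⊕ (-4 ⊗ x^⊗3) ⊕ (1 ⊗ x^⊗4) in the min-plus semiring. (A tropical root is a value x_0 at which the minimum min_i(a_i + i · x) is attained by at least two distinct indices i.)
Roots: {-5, -2, -1, 7}

Each tropical root is a break point of the lower envelope of the lines y = a_i + i · x (there are 5 lines, with slopes 0, 1, ..., 4). Only the lines that attain the minimum somewhere contribute to roots; other lines are dominated. Here the surviving (envelope) indices are i = 4, i = 3, i = 2, i = 1, i = 0.
Intersections between consecutive envelope lines give the roots: for adjacent envelope indices i < j the intersection is x = (a_i − a_j) / (j − i). Reading off the sorted break points: {-5, -2, -1, 7}.
Verification: at each break x_0, at least two indices attain the minimum of min_i(a_i + i · x_0).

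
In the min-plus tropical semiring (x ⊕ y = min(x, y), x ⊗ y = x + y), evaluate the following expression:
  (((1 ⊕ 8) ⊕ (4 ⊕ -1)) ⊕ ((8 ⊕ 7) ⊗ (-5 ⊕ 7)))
(((1 ⊕ 8) ⊕ (4 ⊕ -1)) ⊕ ((8 ⊕ 7) ⊗ (-5 ⊕ 7))) = -1

Expand innermost to outermost. Recall ⊕ takes the minimum of its arguments and ⊗ takes their sum. Working out the expression (((1 ⊕ 8) ⊕ (4 ⊕ -1)) ⊕ ((8 ⊕ 7) ⊗ (-5 ⊕ 7))) gives -1.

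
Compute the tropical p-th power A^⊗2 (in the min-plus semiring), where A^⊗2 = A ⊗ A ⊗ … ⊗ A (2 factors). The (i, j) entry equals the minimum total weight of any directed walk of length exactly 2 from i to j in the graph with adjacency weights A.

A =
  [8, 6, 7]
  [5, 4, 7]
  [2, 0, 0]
A^⊗2 =
  [9, 7, 7]
  [9, 7, 7]
  [2, 0, 0]

Each entry (A^⊗2)_ij equals the minimum over all length-2 walks i = v_0 → v_1 → … → v_2 = j of Σ_t A[v_t][v_{t+1}]. For example, for (i, j) = (0, 2) we minimise over 3 possible intermediate vertex sequences; the minimum is 7, attained along the walk 0 → 2 → 2.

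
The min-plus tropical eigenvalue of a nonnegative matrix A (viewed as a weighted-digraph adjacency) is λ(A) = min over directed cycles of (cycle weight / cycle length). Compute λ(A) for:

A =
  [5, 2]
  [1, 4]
λ(A) = 3/2

Enumerate directed cycles and compute their means (weight / length). Sample:
  cycle 0 → 0: weight = 5, length = 1, mean = 5/1 ≈ 5.000
  cycle 1 → 1: weight = 4, length = 1, mean = 4/1 ≈ 4.000
  cycle 0 → 1 → 0: weight = 3, length = 2, mean = 3/2 ≈ 1.500
  cycle 1 → 0 → 1: weight = 3, length = 2, mean = 3/2 ≈ 1.500
Minimum mean = 1.500, attained e.g. along the cycle 0 → 1 → 0 with weight 3 and length 2. So λ(A) = 3/2 = 3/2.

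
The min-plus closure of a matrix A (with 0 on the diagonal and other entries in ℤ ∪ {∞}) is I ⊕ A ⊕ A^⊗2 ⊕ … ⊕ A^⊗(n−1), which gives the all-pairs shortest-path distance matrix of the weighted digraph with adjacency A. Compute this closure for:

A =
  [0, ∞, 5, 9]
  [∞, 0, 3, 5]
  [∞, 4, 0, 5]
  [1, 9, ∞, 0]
Closure =
  [0, 9, 5, 9]
  [6, 0, 3, 5]
  [6, 4, 0, 5]
  [1, 9, 6, 0]

This is the Floyd-Warshall all-pairs shortest-path computation. For each intermediate vertex k = 0, 1, …, 3, update dist[i][j] ← min(dist[i][j], dist[i][k] + dist[k][j]). The final matrix gives, for each (i, j), the minimum total weight of any directed path from i to j (possibly empty when i = j).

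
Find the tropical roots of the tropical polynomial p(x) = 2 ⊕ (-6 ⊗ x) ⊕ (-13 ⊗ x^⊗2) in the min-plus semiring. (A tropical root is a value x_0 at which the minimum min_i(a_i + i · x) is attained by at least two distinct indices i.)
Roots: {7, 8}

Each tropical root is a break point of the lower envelope of the lines y = a_i + i · x (there are 3 lines, with slopes 0, 1, ..., 2). Only the lines that attain the minimum somewhere contribute to roots; other lines are dominated. Here the surviving (envelope) indices are i = 2, i = 1, i = 0.
Intersections between consecutive envelope lines give the roots: for adjacent envelope indices i < j the intersection is x = (a_i − a_j) / (j − i). Reading off the sorted break points: {7, 8}.
Verification: at each break x_0, at least two indices attain the minimum of min_i(a_i + i · x_0).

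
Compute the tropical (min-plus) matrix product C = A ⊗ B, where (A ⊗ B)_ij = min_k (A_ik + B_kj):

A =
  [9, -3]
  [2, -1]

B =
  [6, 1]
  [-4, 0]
A ⊗ B =
  [-7, -3]
  [-5, -1]

Apply the min-plus product entry-by-entry:
  C[0][0] = min over k of (A[0][0] + B[0][0] = 9 + 6 = 15, A[0][1] + B[1][0] = -3 + -4 = -7) = -7 (attained at k = 1)
  C[0][1] = min over k of (A[0][0] + B[0][1] = 9 + 1 = 10, A[0][1] + B[1][1] = -3 + 0 = -3) = -3 (attained at k = 1)
  C[1][0] = min over k of (A[1][0] + B[0][0] = 2 + 6 = 8, A[1][1] + B[1][0] = -1 + -4 = -5) = -5 (attained at k = 1)
  C[1][1] = min over k of (A[1][0] + B[0][1] = 2 + 1 = 3, A[1][1] + B[1][1] = -1 + 0 = -1) = -1 (attained at k = 1)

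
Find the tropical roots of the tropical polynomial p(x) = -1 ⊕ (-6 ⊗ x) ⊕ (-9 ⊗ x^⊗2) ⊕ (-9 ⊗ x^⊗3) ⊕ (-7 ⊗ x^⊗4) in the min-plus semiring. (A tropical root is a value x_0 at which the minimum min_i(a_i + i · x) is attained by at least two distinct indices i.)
Roots: {-2, 0, 3, 5}

Each tropical root is a break point of the lower envelope of the lines y = a_i + i · x (there are 5 lines, with slopes 0, 1, ..., 4). Only the lines that attain the minimum somewhere contribute to roots; other lines are dominated. Here the surviving (envelope) indices are i = 4, i = 3, i = 2, i = 1, i = 0.
Intersections between consecutive envelope lines give the roots: for adjacent envelope indices i < j the intersection is x = (a_i − a_j) / (j − i). Reading off the sorted break points: {-2, 0, 3, 5}.
Verification: at each break x_0, at least two indices attain the minimum of min_i(a_i + i · x_0).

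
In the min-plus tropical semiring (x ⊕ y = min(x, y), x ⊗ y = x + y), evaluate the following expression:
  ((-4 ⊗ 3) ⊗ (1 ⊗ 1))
((-4 ⊗ 3) ⊗ (1 ⊗ 1)) = 1

Expand innermost to outermost. Recall ⊕ takes the minimum of its arguments and ⊗ takes their sum. Working out the expression ((-4 ⊗ 3) ⊗ (1 ⊗ 1)) gives 1.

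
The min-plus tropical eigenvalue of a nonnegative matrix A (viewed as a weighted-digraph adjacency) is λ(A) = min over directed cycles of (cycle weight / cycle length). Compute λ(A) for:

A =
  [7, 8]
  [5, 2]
λ(A) = 2

Enumerate directed cycles and compute their means (weight / length). Sample:
  cycle 0 → 0: weight = 7, length = 1, mean = 7/1 ≈ 7.000
  cycle 1 → 1: weight = 2, length = 1, mean = 2/1 ≈ 2.000
  cycle 0 → 1 → 0: weight = 13, length = 2, mean = 13/2 ≈ 6.500
  cycle 1 → 0 → 1: weight = 13, length = 2, mean = 13/2 ≈ 6.500
Minimum mean = 2.000, attained e.g. along the cycle 1 → 1 with weight 2 and length 1. So λ(A) = 2/1 = 2.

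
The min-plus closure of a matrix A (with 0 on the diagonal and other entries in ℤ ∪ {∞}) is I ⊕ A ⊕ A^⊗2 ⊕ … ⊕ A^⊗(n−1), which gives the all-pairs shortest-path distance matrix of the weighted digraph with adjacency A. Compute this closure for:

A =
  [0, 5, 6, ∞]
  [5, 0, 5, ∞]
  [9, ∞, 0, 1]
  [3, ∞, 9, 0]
Closure =
  [0, 5, 6, 7]
  [5, 0, 5, 6]
  [4, 9, 0, 1]
  [3, 8, 9, 0]

This is the Floyd-Warshall all-pairs shortest-path computation. For each intermediate vertex k = 0, 1, …, 3, update dist[i][j] ← min(dist[i][j], dist[i][k] + dist[k][j]). The final matrix gives, for each (i, j), the minimum total weight of any directed path from i to j (possibly empty when i = j).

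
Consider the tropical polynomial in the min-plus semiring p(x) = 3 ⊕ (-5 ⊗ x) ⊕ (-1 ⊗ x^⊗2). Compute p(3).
p(3) = -2

A tropical monomial a ⊗ x^⊗i evaluates to a + i · x. Evaluating each term at x = 3:
  Term 0 contributes 3 + 0 · 3 = 3
  Term 1 contributes -5 + 1 · 3 = -2
  Term 2 contributes -1 + 2 · 3 = 5
p(3) = ⊕ of these = min[3, -2, 5] = -2.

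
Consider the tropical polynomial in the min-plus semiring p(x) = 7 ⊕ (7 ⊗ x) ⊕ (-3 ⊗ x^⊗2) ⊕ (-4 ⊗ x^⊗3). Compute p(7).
p(7) = 7

A tropical monomial a ⊗ x^⊗i evaluates to a + i · x. Evaluating each term at x = 7:
  Term 0 contributes 7 + 0 · 7 = 7
  Term 1 contributes 7 + 1 · 7 = 14
  Term 2 contributes -3 + 2 · 7 = 11
  Term 3 contributes -4 + 3 · 7 = 17
p(7) = ⊕ of these = min[7, 14, 11, 17] = 7.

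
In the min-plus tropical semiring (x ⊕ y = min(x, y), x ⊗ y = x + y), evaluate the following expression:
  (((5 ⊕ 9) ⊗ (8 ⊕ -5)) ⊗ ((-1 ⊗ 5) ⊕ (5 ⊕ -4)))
(((5 ⊕ 9) ⊗ (8 ⊕ -5)) ⊗ ((-1 ⊗ 5) ⊕ (5 ⊕ -4))) = -4

Expand innermost to outermost. Recall ⊕ takes the minimum of its arguments and ⊗ takes their sum. Working out the expression (((5 ⊕ 9) ⊗ (8 ⊕ -5)) ⊗ ((-1 ⊗ 5) ⊕ (5 ⊕ -4))) gives -4.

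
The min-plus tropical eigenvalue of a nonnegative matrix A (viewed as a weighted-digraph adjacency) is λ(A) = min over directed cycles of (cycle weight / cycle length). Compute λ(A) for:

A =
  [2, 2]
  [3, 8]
λ(A) = 2

Enumerate directed cycles and compute their means (weight / length). Sample:
  cycle 0 → 0: weight = 2, length = 1, mean = 2/1 ≈ 2.000
  cycle 1 → 1: weight = 8, length = 1, mean = 8/1 ≈ 8.000
  cycle 0 → 1 → 0: weight = 5, length = 2, mean = 5/2 ≈ 2.500
  cycle 1 → 0 → 1: weight = 5, length = 2, mean = 5/2 ≈ 2.500
Minimum mean = 2.000, attained e.g. along the cycle 0 → 0 with weight 2 and length 1. So λ(A) = 2/1 = 2.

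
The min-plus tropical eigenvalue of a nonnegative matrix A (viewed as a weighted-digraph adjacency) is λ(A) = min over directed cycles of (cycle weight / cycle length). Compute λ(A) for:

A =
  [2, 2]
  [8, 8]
λ(A) = 2

Enumerate directed cycles and compute their means (weight / length). Sample:
  cycle 0 → 0: weight = 2, length = 1, mean = 2/1 ≈ 2.000
  cycle 1 → 1: weight = 8, length = 1, mean = 8/1 ≈ 8.000
  cycle 0 → 1 → 0: weight = 10, length = 2, mean = 10/2 ≈ 5.000
  cycle 1 → 0 → 1: weight = 10, length = 2, mean = 10/2 ≈ 5.000
Minimum mean = 2.000, attained e.g. along the cycle 0 → 0 with weight 2 and length 1. So λ(A) = 2/1 = 2.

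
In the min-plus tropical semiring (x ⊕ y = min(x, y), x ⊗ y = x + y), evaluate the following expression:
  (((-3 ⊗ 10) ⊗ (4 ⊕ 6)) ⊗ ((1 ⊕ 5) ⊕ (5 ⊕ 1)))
(((-3 ⊗ 10) ⊗ (4 ⊕ 6)) ⊗ ((1 ⊕ 5) ⊕ (5 ⊕ 1))) = 12

Expand innermost to outermost. Recall ⊕ takes the minimum of its arguments and ⊗ takes their sum. Working out the expression (((-3 ⊗ 10) ⊗ (4 ⊕ 6)) ⊗ ((1 ⊕ 5) ⊕ (5 ⊕ 1))) gives 12.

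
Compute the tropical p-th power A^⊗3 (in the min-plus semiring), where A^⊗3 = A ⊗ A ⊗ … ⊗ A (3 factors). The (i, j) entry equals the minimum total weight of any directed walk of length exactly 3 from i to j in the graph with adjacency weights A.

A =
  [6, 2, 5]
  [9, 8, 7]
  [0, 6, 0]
A^⊗3 =
  [5, 7, 5]
  [7, 9, 7]
  [0, 2, 0]

Each entry (A^⊗3)_ij equals the minimum over all length-3 walks i = v_0 → v_1 → … → v_3 = j of Σ_t A[v_t][v_{t+1}]. For example, for (i, j) = (0, 2) we minimise over 9 possible intermediate vertex sequences; the minimum is 5, attained along the walk 0 → 2 → 2 → 2.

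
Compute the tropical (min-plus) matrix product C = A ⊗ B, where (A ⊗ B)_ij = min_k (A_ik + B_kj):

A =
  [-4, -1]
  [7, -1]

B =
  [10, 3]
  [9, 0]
A ⊗ B =
  [6, -1]
  [8, -1]

Apply the min-plus product entry-by-entry:
  C[0][0] = min over k of (A[0][0] + B[0][0] = -4 + 10 = 6, A[0][1] + B[1][0] = -1 + 9 = 8) = 6 (attained at k = 0)
  C[0][1] = min over k of (A[0][0] + B[0][1] = -4 + 3 = -1, A[0][1] + B[1][1] = -1 + 0 = -1) = -1 (attained at k = 0)
  C[1][0] = min over k of (A[1][0] + B[0][0] = 7 + 10 = 17, A[1][1] + B[1][0] = -1 + 9 = 8) = 8 (attained at k = 1)
  C[1][1] = min over k of (A[1][0] + B[0][1] = 7 + 3 = 10, A[1][1] + B[1][1] = -1 + 0 = -1) = -1 (attained at k = 1)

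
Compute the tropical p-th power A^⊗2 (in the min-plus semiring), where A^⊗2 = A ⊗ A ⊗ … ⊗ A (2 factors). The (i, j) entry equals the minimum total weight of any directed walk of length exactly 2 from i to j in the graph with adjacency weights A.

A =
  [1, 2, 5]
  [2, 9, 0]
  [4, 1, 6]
A^⊗2 =
  [2, 3, 2]
  [3, 1, 6]
  [3, 6, 1]

Each entry (A^⊗2)_ij equals the minimum over all length-2 walks i = v_0 → v_1 → … → v_2 = j of Σ_t A[v_t][v_{t+1}]. For example, for (i, j) = (0, 2) we minimise over 3 possible intermediate vertex sequences; the minimum is 2, attained along the walk 0 → 1 → 2.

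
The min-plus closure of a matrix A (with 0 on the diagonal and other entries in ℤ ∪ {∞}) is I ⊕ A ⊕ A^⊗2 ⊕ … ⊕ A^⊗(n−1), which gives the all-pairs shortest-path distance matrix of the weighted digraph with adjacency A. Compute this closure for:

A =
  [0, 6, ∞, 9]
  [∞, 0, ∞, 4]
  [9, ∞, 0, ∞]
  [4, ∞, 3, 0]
Closure =
  [0, 6, 12, 9]
  [8, 0, 7, 4]
  [9, 15, 0, 18]
  [4, 10, 3, 0]

This is the Floyd-Warshall all-pairs shortest-path computation. For each intermediate vertex k = 0, 1, …, 3, update dist[i][j] ← min(dist[i][j], dist[i][k] + dist[k][j]). The final matrix gives, for each (i, j), the minimum total weight of any directed path from i to j (possibly empty when i = j).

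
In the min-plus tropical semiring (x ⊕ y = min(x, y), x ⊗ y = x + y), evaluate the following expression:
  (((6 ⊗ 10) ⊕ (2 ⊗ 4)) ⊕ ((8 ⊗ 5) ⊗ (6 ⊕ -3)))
(((6 ⊗ 10) ⊕ (2 ⊗ 4)) ⊕ ((8 ⊗ 5) ⊗ (6 ⊕ -3))) = 6

Expand innermost to outermost. Recall ⊕ takes the minimum of its arguments and ⊗ takes their sum. Working out the expression (((6 ⊗ 10) ⊕ (2 ⊗ 4)) ⊕ ((8 ⊗ 5) ⊗ (6 ⊕ -3))) gives 6.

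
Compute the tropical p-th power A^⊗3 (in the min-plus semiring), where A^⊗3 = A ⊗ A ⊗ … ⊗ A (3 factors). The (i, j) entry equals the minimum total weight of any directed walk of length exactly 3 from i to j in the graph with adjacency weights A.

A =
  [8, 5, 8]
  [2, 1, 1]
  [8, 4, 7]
A^⊗3 =
  [8, 7, 7]
  [4, 3, 3]
  [7, 6, 6]

Each entry (A^⊗3)_ij equals the minimum over all length-3 walks i = v_0 → v_1 → … → v_3 = j of Σ_t A[v_t][v_{t+1}]. For example, for (i, j) = (0, 2) we minimise over 9 possible intermediate vertex sequences; the minimum is 7, attained along the walk 0 → 1 → 1 → 2.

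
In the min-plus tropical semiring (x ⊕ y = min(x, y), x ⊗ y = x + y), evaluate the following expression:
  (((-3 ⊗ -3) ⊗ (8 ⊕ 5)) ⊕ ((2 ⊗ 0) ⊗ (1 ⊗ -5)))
(((-3 ⊗ -3) ⊗ (8 ⊕ 5)) ⊕ ((2 ⊗ 0) ⊗ (1 ⊗ -5))) = -2

Expand innermost to outermost. Recall ⊕ takes the minimum of its arguments and ⊗ takes their sum. Working out the expression (((-3 ⊗ -3) ⊗ (8 ⊕ 5)) ⊕ ((2 ⊗ 0) ⊗ (1 ⊗ -5))) gives -2.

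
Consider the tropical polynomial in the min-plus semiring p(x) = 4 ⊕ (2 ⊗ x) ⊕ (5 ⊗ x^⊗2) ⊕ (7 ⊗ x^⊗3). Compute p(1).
p(1) = 3

A tropical monomial a ⊗ x^⊗i evaluates to a + i · x. Evaluating each term at x = 1:
  Term 0 contributes 4 + 0 · 1 = 4
  Term 1 contributes 2 + 1 · 1 = 3
  Term 2 contributes 5 + 2 · 1 = 7
  Term 3 contributes 7 + 3 · 1 = 10
p(1) = ⊕ of these = min[4, 3, 7, 10] = 3.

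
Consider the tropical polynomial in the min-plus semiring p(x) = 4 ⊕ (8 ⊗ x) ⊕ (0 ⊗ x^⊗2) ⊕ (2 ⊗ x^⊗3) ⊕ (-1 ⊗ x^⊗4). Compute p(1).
p(1) = 2

A tropical monomial a ⊗ x^⊗i evaluates to a + i · x. Evaluating each term at x = 1:
  Term 0 contributes 4 + 0 · 1 = 4
  Term 1 contributes 8 + 1 · 1 = 9
  Term 2 contributes 0 + 2 · 1 = 2
  Term 3 contributes 2 + 3 · 1 = 5
  Term 4 contributes -1 + 4 · 1 = 3
p(1) = ⊕ of these = min[4, 9, 2, 5, 3] = 2.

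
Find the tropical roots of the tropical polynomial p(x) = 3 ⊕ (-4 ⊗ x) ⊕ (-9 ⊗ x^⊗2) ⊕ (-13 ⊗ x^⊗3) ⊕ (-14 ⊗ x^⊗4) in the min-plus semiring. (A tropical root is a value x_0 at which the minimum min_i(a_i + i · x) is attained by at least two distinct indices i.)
Roots: {1, 4, 5, 7}

Each tropical root is a break point of the lower envelope of the lines y = a_i + i · x (there are 5 lines, with slopes 0, 1, ..., 4). Only the lines that attain the minimum somewhere contribute to roots; other lines are dominated. Here the surviving (envelope) indices are i = 4, i = 3, i = 2, i = 1, i = 0.
Intersections between consecutive envelope lines give the roots: for adjacent envelope indices i < j the intersection is x = (a_i − a_j) / (j − i). Reading off the sorted break points: {1, 4, 5, 7}.
Verification: at each break x_0, at least two indices attain the minimum of min_i(a_i + i · x_0).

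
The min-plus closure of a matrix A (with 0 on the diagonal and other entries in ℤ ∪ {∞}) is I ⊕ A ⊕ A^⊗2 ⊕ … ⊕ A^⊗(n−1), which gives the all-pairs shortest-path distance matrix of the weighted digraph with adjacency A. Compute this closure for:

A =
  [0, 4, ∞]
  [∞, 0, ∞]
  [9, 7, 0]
Closure =
  [0, 4, ∞]
  [∞, 0, ∞]
  [9, 7, 0]

This is the Floyd-Warshall all-pairs shortest-path computation. For each intermediate vertex k = 0, 1, …, 2, update dist[i][j] ← min(dist[i][j], dist[i][k] + dist[k][j]). The final matrix gives, for each (i, j), the minimum total weight of any directed path from i to j (possibly empty when i = j).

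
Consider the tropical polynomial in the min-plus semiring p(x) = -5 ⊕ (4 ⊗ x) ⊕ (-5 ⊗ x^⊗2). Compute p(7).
p(7) = -5

A tropical monomial a ⊗ x^⊗i evaluates to a + i · x. Evaluating each term at x = 7:
  Term 0 contributes -5 + 0 · 7 = -5
  Term 1 contributes 4 + 1 · 7 = 11
  Term 2 contributes -5 + 2 · 7 = 9
p(7) = ⊕ of these = min[-5, 11, 9] = -5.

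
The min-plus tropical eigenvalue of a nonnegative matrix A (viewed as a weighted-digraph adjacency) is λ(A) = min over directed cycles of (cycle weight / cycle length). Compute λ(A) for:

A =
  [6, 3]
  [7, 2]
λ(A) = 2

Enumerate directed cycles and compute their means (weight / length). Sample:
  cycle 0 → 0: weight = 6, length = 1, mean = 6/1 ≈ 6.000
  cycle 1 → 1: weight = 2, length = 1, mean = 2/1 ≈ 2.000
  cycle 0 → 1 → 0: weight = 10, length = 2, mean = 10/2 ≈ 5.000
  cycle 1 → 0 → 1: weight = 10, length = 2, mean = 10/2 ≈ 5.000
Minimum mean = 2.000, attained e.g. along the cycle 1 → 1 with weight 2 and length 1. So λ(A) = 2/1 = 2.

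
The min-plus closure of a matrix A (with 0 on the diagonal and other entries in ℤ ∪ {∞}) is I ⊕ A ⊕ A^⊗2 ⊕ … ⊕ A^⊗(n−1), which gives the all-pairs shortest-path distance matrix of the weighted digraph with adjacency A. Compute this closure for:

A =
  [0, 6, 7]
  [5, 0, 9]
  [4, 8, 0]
Closure =
  [0, 6, 7]
  [5, 0, 9]
  [4, 8, 0]

This is the Floyd-Warshall all-pairs shortest-path computation. For each intermediate vertex k = 0, 1, …, 2, update dist[i][j] ← min(dist[i][j], dist[i][k] + dist[k][j]). The final matrix gives, for each (i, j), the minimum total weight of any directed path from i to j (possibly empty when i = j).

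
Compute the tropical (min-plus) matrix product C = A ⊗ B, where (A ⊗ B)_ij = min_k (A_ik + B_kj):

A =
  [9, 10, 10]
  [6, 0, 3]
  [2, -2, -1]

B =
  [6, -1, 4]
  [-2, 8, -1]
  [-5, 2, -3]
A ⊗ B =
  [5, 8, 7]
  [-2, 5, -1]
  [-6, 1, -4]

Apply the min-plus product entry-by-entry:
  C[0][0] = min over k of (A[0][0] + B[0][0] = 9 + 6 = 15, A[0][1] + B[1][0] = 10 + -2 = 8, A[0][2] + B[2][0] = 10 + -5 = 5) = 5 (attained at k = 2)
  C[0][1] = min over k of (A[0][0] + B[0][1] = 9 + -1 = 8, A[0][1] + B[1][1] = 10 + 8 = 18, A[0][2] + B[2][1] = 10 + 2 = 12) = 8 (attained at k = 0)
  C[0][2] = min over k of (A[0][0] + B[0][2] = 9 + 4 = 13, A[0][1] + B[1][2] = 10 + -1 = 9, A[0][2] + B[2][2] = 10 + -3 = 7) = 7 (attained at k = 2)
  C[1][0] = min over k of (A[1][0] + B[0][0] = 6 + 6 = 12, A[1][1] + B[1][0] = 0 + -2 = -2, A[1][2] + B[2][0] = 3 + -5 = -2) = -2 (attained at k = 1)
  C[1][1] = min over k of (A[1][0] + B[0][1] = 6 + -1 = 5, A[1][1] + B[1][1] = 0 + 8 = 8, A[1][2] + B[2][1] = 3 + 2 = 5) = 5 (attained at k = 0)
  C[1][2] = min over k of (A[1][0] + B[0][2] = 6 + 4 = 10, A[1][1] + B[1][2] = 0 + -1 = -1, A[1][2] + B[2][2] = 3 + -3 = 0) = -1 (attained at k = 1)
  C[2][0] = min over k of (A[2][0] + B[0][0] = 2 + 6 = 8, A[2][1] + B[1][0] = -2 + -2 = -4, A[2][2] + B[2][0] = -1 + -5 = -6) = -6 (attained at k = 2)
  C[2][1] = min over k of (A[2][0] + B[0][1] = 2 + -1 = 1, A[2][1] + B[1][1] = -2 + 8 = 6, A[2][2] + B[2][1] = -1 + 2 = 1) = 1 (attained at k = 0)
  C[2][2] = min over k of (A[2][0] + B[0][2] = 2 + 4 = 6, A[2][1] + B[1][2] = -2 + -1 = -3, A[2][2] + B[2][2] = -1 + -3 = -4) = -4 (attained at k = 2)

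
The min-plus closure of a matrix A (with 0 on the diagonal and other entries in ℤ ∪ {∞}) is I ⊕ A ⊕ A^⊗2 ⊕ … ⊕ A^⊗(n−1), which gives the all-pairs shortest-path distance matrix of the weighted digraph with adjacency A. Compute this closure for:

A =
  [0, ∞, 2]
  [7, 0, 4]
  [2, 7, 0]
Closure =
  [0, 9, 2]
  [6, 0, 4]
  [2, 7, 0]

This is the Floyd-Warshall all-pairs shortest-path computation. For each intermediate vertex k = 0, 1, …, 2, update dist[i][j] ← min(dist[i][j], dist[i][k] + dist[k][j]). The final matrix gives, for each (i, j), the minimum total weight of any directed path from i to j (possibly empty when i = j).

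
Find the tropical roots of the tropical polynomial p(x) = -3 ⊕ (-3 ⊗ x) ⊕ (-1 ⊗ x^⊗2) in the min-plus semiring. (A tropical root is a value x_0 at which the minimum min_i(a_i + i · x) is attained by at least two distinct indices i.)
Roots: {-2, 0}

Each tropical root is a break point of the lower envelope of the lines y = a_i + i · x (there are 3 lines, with slopes 0, 1, ..., 2). Only the lines that attain the minimum somewhere contribute to roots; other lines are dominated. Here the surviving (envelope) indices are i = 2, i = 1, i = 0.
Intersections between consecutive envelope lines give the roots: for adjacent envelope indices i < j the intersection is x = (a_i − a_j) / (j − i). Reading off the sorted break points: {-2, 0}.
Verification: at each break x_0, at least two indices attain the minimum of min_i(a_i + i · x_0).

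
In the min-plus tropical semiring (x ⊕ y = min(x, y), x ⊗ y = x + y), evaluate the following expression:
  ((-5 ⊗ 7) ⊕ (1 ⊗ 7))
((-5 ⊗ 7) ⊕ (1 ⊗ 7)) = 2

Expand innermost to outermost. Recall ⊕ takes the minimum of its arguments and ⊗ takes their sum. Working out the expression ((-5 ⊗ 7) ⊕ (1 ⊗ 7)) gives 2.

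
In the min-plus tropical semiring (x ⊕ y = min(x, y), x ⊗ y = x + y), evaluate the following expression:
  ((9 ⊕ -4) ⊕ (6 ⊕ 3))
((9 ⊕ -4) ⊕ (6 ⊕ 3)) = -4

Expand innermost to outermost. Recall ⊕ takes the minimum of its arguments and ⊗ takes their sum. Working out the expression ((9 ⊕ -4) ⊕ (6 ⊕ 3)) gives -4.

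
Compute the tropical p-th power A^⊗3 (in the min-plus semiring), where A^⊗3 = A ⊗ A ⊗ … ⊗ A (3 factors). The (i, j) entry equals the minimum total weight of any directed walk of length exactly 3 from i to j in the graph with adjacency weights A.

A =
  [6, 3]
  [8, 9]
A^⊗3 =
  [17, 14]
  [19, 17]

Each entry (A^⊗3)_ij equals the minimum over all length-3 walks i = v_0 → v_1 → … → v_3 = j of Σ_t A[v_t][v_{t+1}]. For example, for (i, j) = (0, 1) we minimise over 4 possible intermediate vertex sequences; the minimum is 14, attained along the walk 0 → 1 → 0 → 1.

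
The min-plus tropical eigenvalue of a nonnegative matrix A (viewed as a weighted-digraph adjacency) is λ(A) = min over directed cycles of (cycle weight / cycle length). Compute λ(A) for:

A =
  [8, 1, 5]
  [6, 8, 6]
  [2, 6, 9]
λ(A) = 3

Enumerate directed cycles and compute their means (weight / length). Sample:
  cycle 0 → 0: weight = 8, length = 1, mean = 8/1 ≈ 8.000
  cycle 1 → 1: weight = 8, length = 1, mean = 8/1 ≈ 8.000
  cycle 2 → 2: weight = 9, length = 1, mean = 9/1 ≈ 9.000
  cycle 0 → 1 → 0: weight = 7, length = 2, mean = 7/2 ≈ 3.500
  cycle 0 → 2 → 0: weight = 7, length = 2, mean = 7/2 ≈ 3.500
  cycle 1 → 0 → 1: weight = 7, length = 2, mean = 7/2 ≈ 3.500
Minimum mean = 3.000, attained e.g. along the cycle 0 → 1 → 2 → 0 with weight 9 and length 3. So λ(A) = 9/3 = 3.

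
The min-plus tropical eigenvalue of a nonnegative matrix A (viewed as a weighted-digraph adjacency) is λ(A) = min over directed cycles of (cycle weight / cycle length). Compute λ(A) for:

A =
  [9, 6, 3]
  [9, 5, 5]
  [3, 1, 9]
λ(A) = 3

Enumerate directed cycles and compute their means (weight / length). Sample:
  cycle 0 → 0: weight = 9, length = 1, mean = 9/1 ≈ 9.000
  cycle 1 → 1: weight = 5, length = 1, mean = 5/1 ≈ 5.000
  cycle 2 → 2: weight = 9, length = 1, mean = 9/1 ≈ 9.000
  cycle 0 → 1 → 0: weight = 15, length = 2, mean = 15/2 ≈ 7.500
  cycle 0 → 2 → 0: weight = 6, length = 2, mean = 6/2 ≈ 3.000
  cycle 1 → 0 → 1: weight = 15, length = 2, mean = 15/2 ≈ 7.500
Minimum mean = 3.000, attained e.g. along the cycle 0 → 2 → 0 with weight 6 and length 2. So λ(A) = 6/2 = 3.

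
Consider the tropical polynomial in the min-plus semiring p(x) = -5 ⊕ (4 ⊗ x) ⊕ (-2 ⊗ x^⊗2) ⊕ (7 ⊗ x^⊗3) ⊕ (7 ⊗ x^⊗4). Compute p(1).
p(1) = -5

A tropical monomial a ⊗ x^⊗i evaluates to a + i · x. Evaluating each term at x = 1:
  Term 0 contributes -5 + 0 · 1 = -5
  Term 1 contributes 4 + 1 · 1 = 5
  Term 2 contributes -2 + 2 · 1 = 0
  Term 3 contributes 7 + 3 · 1 = 10
  Term 4 contributes 7 + 4 · 1 = 11
p(1) = ⊕ of these = min[-5, 5, 0, 10, 11] = -5.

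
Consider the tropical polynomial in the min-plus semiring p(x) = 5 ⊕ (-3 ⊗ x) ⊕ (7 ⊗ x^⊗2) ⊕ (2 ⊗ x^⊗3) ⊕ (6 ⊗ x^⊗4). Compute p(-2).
p(-2) = -5

A tropical monomial a ⊗ x^⊗i evaluates to a + i · x. Evaluating each term at x = -2:
  Term 0 contributes 5 + 0 · -2 = 5
  Term 1 contributes -3 + 1 · -2 = -5
  Term 2 contributes 7 + 2 · -2 = 3
  Term 3 contributes 2 + 3 · -2 = -4
  Term 4 contributes 6 + 4 · -2 = -2
p(-2) = ⊕ of these = min[5, -5, 3, -4, -2] = -5.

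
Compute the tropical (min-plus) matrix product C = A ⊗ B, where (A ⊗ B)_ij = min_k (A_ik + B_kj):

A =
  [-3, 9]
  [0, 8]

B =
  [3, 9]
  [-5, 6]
A ⊗ B =
  [0, 6]
  [3, 9]

Apply the min-plus product entry-by-entry:
  C[0][0] = min over k of (A[0][0] + B[0][0] = -3 + 3 = 0, A[0][1] + B[1][0] = 9 + -5 = 4) = 0 (attained at k = 0)
  C[0][1] = min over k of (A[0][0] + B[0][1] = -3 + 9 = 6, A[0][1] + B[1][1] = 9 + 6 = 15) = 6 (attained at k = 0)
  C[1][0] = min over k of (A[1][0] + B[0][0] = 0 + 3 = 3, A[1][1] + B[1][0] = 8 + -5 = 3) = 3 (attained at k = 0)
  C[1][1] = min over k of (A[1][0] + B[0][1] = 0 + 9 = 9, A[1][1] + B[1][1] = 8 + 6 = 14) = 9 (attained at k = 0)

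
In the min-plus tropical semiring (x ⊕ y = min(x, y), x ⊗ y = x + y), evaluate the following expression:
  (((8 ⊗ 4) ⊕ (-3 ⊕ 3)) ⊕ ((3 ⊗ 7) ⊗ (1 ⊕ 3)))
(((8 ⊗ 4) ⊕ (-3 ⊕ 3)) ⊕ ((3 ⊗ 7) ⊗ (1 ⊕ 3))) = -3

Expand innermost to outermost. Recall ⊕ takes the minimum of its arguments and ⊗ takes their sum. Working out the expression (((8 ⊗ 4) ⊕ (-3 ⊕ 3)) ⊕ ((3 ⊗ 7) ⊗ (1 ⊕ 3))) gives -3.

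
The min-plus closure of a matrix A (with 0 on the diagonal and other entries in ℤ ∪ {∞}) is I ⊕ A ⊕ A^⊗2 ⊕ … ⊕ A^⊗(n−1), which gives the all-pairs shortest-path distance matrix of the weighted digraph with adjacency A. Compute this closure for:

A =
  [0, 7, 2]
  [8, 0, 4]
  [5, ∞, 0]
Closure =
  [0, 7, 2]
  [8, 0, 4]
  [5, 12, 0]

This is the Floyd-Warshall all-pairs shortest-path computation. For each intermediate vertex k = 0, 1, …, 2, update dist[i][j] ← min(dist[i][j], dist[i][k] + dist[k][j]). The final matrix gives, for each (i, j), the minimum total weight of any directed path from i to j (possibly empty when i = j).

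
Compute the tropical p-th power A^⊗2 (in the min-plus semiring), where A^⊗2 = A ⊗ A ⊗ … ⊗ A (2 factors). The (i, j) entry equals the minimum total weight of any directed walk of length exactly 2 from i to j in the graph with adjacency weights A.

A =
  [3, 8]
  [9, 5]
A^⊗2 =
  [6, 11]
  [12, 10]

Each entry (A^⊗2)_ij equals the minimum over all length-2 walks i = v_0 → v_1 → … → v_2 = j of Σ_t A[v_t][v_{t+1}]. For example, for (i, j) = (0, 1) we minimise over 2 possible intermediate vertex sequences; the minimum is 11, attained along the walk 0 → 0 → 1.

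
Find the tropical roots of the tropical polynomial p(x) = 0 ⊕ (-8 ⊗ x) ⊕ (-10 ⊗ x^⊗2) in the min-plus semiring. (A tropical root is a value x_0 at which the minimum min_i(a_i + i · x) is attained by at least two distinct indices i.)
Roots: {2, 8}

Each tropical root is a break point of the lower envelope of the lines y = a_i + i · x (there are 3 lines, with slopes 0, 1, ..., 2). Only the lines that attain the minimum somewhere contribute to roots; other lines are dominated. Here the surviving (envelope) indices are i = 2, i = 1, i = 0.
Intersections between consecutive envelope lines give the roots: for adjacent envelope indices i < j the intersection is x = (a_i − a_j) / (j − i). Reading off the sorted break points: {2, 8}.
Verification: at each break x_0, at least two indices attain the minimum of min_i(a_i + i · x_0).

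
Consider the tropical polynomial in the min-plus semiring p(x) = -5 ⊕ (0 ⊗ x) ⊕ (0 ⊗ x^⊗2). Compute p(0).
p(0) = -5

A tropical monomial a ⊗ x^⊗i evaluates to a + i · x. Evaluating each term at x = 0:
  Term 0 contributes -5 + 0 · 0 = -5
  Term 1 contributes 0 + 1 · 0 = 0
  Term 2 contributes 0 + 2 · 0 = 0
p(0) = ⊕ of these = min[-5, 0, 0] = -5.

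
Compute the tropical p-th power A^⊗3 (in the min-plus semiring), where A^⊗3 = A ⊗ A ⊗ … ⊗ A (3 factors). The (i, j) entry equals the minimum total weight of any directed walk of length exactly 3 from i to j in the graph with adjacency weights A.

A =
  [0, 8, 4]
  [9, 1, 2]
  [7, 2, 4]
A^⊗3 =
  [0, 6, 4]
  [9, 3, 4]
  [7, 4, 5]

Each entry (A^⊗3)_ij equals the minimum over all length-3 walks i = v_0 → v_1 → … → v_3 = j of Σ_t A[v_t][v_{t+1}]. For example, for (i, j) = (0, 2) we minimise over 9 possible intermediate vertex sequences; the minimum is 4, attained along the walk 0 → 0 → 0 → 2.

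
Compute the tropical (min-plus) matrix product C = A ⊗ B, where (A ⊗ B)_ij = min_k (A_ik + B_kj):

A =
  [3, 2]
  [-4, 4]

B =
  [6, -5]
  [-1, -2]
A ⊗ B =
  [1, -2]
  [2, -9]

Apply the min-plus product entry-by-entry:
  C[0][0] = min over k of (A[0][0] + B[0][0] = 3 + 6 = 9, A[0][1] + B[1][0] = 2 + -1 = 1) = 1 (attained at k = 1)
  C[0][1] = min over k of (A[0][0] + B[0][1] = 3 + -5 = -2, A[0][1] + B[1][1] = 2 + -2 = 0) = -2 (attained at k = 0)
  C[1][0] = min over k of (A[1][0] + B[0][0] = -4 + 6 = 2, A[1][1] + B[1][0] = 4 + -1 = 3) = 2 (attained at k = 0)
  C[1][1] = min over k of (A[1][0] + B[0][1] = -4 + -5 = -9, A[1][1] + B[1][1] = 4 + -2 = 2) = -9 (attained at k = 0)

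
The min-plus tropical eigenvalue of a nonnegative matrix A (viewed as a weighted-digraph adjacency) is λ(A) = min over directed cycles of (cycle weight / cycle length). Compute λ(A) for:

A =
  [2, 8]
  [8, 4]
λ(A) = 2

Enumerate directed cycles and compute their means (weight / length). Sample:
  cycle 0 → 0: weight = 2, length = 1, mean = 2/1 ≈ 2.000
  cycle 1 → 1: weight = 4, length = 1, mean = 4/1 ≈ 4.000
  cycle 0 → 1 → 0: weight = 16, length = 2, mean = 16/2 ≈ 8.000
  cycle 1 → 0 → 1: weight = 16, length = 2, mean = 16/2 ≈ 8.000
Minimum mean = 2.000, attained e.g. along the cycle 0 → 0 with weight 2 and length 1. So λ(A) = 2/1 = 2.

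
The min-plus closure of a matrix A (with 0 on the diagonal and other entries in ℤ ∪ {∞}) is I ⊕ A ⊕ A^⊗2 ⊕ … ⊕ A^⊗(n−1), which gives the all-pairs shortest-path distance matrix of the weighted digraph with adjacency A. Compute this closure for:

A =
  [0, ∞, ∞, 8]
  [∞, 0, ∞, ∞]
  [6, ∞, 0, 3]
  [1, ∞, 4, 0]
Closure =
  [0, ∞, 12, 8]
  [∞, 0, ∞, ∞]
  [4, ∞, 0, 3]
  [1, ∞, 4, 0]

This is the Floyd-Warshall all-pairs shortest-path computation. For each intermediate vertex k = 0, 1, …, 3, update dist[i][j] ← min(dist[i][j], dist[i][k] + dist[k][j]). The final matrix gives, for each (i, j), the minimum total weight of any directed path from i to j (possibly empty when i = j).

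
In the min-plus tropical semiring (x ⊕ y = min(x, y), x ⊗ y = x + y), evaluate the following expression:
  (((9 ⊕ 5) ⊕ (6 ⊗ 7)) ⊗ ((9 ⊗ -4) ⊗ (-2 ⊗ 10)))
(((9 ⊕ 5) ⊕ (6 ⊗ 7)) ⊗ ((9 ⊗ -4) ⊗ (-2 ⊗ 10))) = 18

Expand innermost to outermost. Recall ⊕ takes the minimum of its arguments and ⊗ takes their sum. Working out the expression (((9 ⊕ 5) ⊕ (6 ⊗ 7)) ⊗ ((9 ⊗ -4) ⊗ (-2 ⊗ 10))) gives 18.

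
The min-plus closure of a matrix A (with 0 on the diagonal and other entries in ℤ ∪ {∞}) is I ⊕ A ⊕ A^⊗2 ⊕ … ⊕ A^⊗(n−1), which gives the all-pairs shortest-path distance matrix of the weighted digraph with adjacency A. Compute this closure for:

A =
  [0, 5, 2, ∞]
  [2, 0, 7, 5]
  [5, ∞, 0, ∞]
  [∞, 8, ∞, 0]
Closure =
  [0, 5, 2, 10]
  [2, 0, 4, 5]
  [5, 10, 0, 15]
  [10, 8, 12, 0]

This is the Floyd-Warshall all-pairs shortest-path computation. For each intermediate vertex k = 0, 1, …, 3, update dist[i][j] ← min(dist[i][j], dist[i][k] + dist[k][j]). The final matrix gives, for each (i, j), the minimum total weight of any directed path from i to j (possibly empty when i = j).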